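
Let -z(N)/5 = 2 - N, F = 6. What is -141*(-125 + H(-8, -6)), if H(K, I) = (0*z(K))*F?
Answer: 17625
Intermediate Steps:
z(N) = -10 + 5*N (z(N) = -5*(2 - N) = -10 + 5*N)
H(K, I) = 0 (H(K, I) = (0*(-10 + 5*K))*6 = 0*6 = 0)
-141*(-125 + H(-8, -6)) = -141*(-125 + 0) = -141*(-125) = 17625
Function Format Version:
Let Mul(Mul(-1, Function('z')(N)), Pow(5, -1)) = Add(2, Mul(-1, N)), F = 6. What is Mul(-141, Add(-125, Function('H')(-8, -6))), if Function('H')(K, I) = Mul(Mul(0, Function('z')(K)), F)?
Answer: 17625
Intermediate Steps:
Function('z')(N) = Add(-10, Mul(5, N)) (Function('z')(N) = Mul(-5, Add(2, Mul(-1, N))) = Add(-10, Mul(5, N)))
Function('H')(K, I) = 0 (Function('H')(K, I) = Mul(Mul(0, Add(-10, Mul(5, K))), 6) = Mul(0, 6) = 0)
Mul(-141, Add(-125, Function('H')(-8, -6))) = Mul(-141, Add(-125, 0)) = Mul(-141, -125) = 17625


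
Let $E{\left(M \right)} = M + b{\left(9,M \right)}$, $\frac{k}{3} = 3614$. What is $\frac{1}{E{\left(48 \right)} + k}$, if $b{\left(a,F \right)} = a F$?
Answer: $\frac{1}{11322} \approx 8.8324 \cdot 10^{-5}$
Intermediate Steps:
$k = 10842$ ($k = 3 \cdot 3614 = 10842$)
$b{\left(a,F \right)} = F a$
$E{\left(M \right)} = 10 M$ ($E{\left(M \right)} = M + M 9 = M + 9 M = 10 M$)
$\frac{1}{E{\left(48 \right)} + k} = \frac{1}{10 \cdot 48 + 10842} = \frac{1}{480 + 10842} = \frac{1}{11322}$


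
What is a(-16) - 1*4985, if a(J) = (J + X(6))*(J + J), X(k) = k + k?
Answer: -4857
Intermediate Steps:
X(k) = 2*k
a(J) = 2*J*(12 + J) (a(J) = (J + 2*6)*(J + J) = (J + 12)*(2*J) = (12 + J)*(2*J) = 2*J*(12 + J))
a(-16) - 1*4985 = 2*(-16)*(12 - 16) - 1*4985 = 2*(-16)*(-4) - 4985 = 128 - 4985 = -4857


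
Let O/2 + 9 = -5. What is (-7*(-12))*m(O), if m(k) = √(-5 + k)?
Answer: 84*I*√33 ≈ 482.54*I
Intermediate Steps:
O = -28 (O = -18 + 2*(-5) = -18 - 10 = -28)
(-7*(-12))*m(O) = (-7*(-12))*√(-5 - 28) = 84*√(-33) = 84*(I*√33) = 84*I*√33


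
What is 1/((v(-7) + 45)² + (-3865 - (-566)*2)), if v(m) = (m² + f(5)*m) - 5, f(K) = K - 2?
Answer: 1/1891 ≈ 0.00052882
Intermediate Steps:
f(K) = -2 + K
v(m) = -5 + m² + 3*m (v(m) = (m² + (-2 + 5)*m) - 5 = (m² + 3*m) - 5 = -5 + m² + 3*m)
1/((v(-7) + 45)² + (-3865 - (-566)*2)) = 1/(((-5 + (-7)² + 3*(-7)) + 45)² + (-3865 - (-566)*2)) = 1/(((-5 + 49 - 21) + 45)² + (-3865 - 1*(-1132))) = 1/((23 + 45)² + (-3865 + 1132)) = 1/(68² - 2733) = 1/(4624 - 2733) = 1/1891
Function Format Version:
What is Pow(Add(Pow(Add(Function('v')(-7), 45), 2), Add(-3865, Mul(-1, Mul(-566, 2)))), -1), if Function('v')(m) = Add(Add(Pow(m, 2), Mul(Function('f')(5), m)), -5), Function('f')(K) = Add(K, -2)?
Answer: Rational(1, 1891) ≈ 0.00052882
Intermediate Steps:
Function('f')(K) = Add(-2, K)
Function('v')(m) = Add(-5, Pow(m, 2), Mul(3, m)) (Function('v')(m) = Add(Add(Pow(m, 2), Mul(Add(-2, 5), m)), -5) = Add(Add(Pow(m, 2), Mul(3, m)), -5) = Add(-5, Pow(m, 2), Mul(3, m)))
Pow(Add(Pow(Add(Function('v')(-7), 45), 2), Add(-3865, Mul(-1, Mul(-566, 2)))), -1) = Pow(Add(Pow(Add(Add(-5, Pow(-7, 2), Mul(3, -7)), 45), 2), Add(-3865, Mul(-1, Mul(-566, 2)))), -1) = Pow(Add(Pow(Add(Add(-5, 49, -21), 45), 2), Add(-3865, Mul(-1, -1132))), -1) = Pow(Add(Pow(Add(23, 45), 2), Add(-3865, 1132)), -1) = Pow(Add(Pow(68, 2), -2733), -1) = Pow(Add(4624, -2733), -1) = Pow(1891, -1) = Rational(1, 1891)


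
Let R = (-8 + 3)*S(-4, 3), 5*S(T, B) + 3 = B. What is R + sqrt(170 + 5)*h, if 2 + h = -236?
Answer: -1190*sqrt(7) ≈ -3148.4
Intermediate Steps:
S(T, B) = -3/5 + B/5
h = -238 (h = -2 - 236 = -238)
R = 0 (R = (-8 + 3)*(-3/5 + (1/5)*3) = -5*(-3/5 + 3/5) = -5*0 = 0)
R + sqrt(170 + 5)*h = 0 + sqrt(170 + 5)*(-238) = 0 + sqrt(175)*(-238) = 0 + (5*sqrt(7))*(-238) = 0 - 1190*sqrt(7) = -1190*sqrt(7)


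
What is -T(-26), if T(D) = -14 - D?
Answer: -12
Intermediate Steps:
-T(-26) = -(-14 - 1*(-26)) = -(-14 + 26) = -1*12 = -12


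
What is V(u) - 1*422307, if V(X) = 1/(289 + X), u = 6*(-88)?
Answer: -100931374/239 ≈ -4.2231e+5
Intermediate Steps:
u = -528
V(u) - 1*422307 = 1/(289 - 528) - 1*422307 = 1/(-239) - 422307 = -1/239 - 422307 = -100931374/239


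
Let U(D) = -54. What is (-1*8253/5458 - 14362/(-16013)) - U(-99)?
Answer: 4665776023/87398954 ≈ 53.385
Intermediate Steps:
(-1*8253/5458 - 14362/(-16013)) - U(-99) = (-1*8253/5458 - 14362/(-16013)) - 1*(-54) = (-8253*1/5458 - 14362*(-1/16013)) + 54 = (-8253/5458 + 14362/16013) + 54 = -53767493/87398954 + 54 = 4665776023/87398954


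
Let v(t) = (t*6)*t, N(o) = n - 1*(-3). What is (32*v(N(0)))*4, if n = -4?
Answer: 768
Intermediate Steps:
N(o) = -1 (N(o) = -4 - 1*(-3) = -4 + 3 = -1)
v(t) = 6*t² (v(t) = (6*t)*t = 6*t²)
(32*v(N(0)))*4 = (32*(6*(-1)²))*4 = (32*(6*1))*4 = (32*6)*4 = 192*4 = 768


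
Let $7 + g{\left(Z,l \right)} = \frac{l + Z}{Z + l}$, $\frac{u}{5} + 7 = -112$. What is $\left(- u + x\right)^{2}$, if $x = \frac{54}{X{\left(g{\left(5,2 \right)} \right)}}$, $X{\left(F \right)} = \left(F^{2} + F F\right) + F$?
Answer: $\frac{42954916}{121} \approx 3.55 \cdot 10^{5}$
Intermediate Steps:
$u = -595$ ($u = -35 + 5 \left(-112\right) = -35 - 560 = -595$)
$g{\left(Z,l \right)} = -6$ ($g{\left(Z,l \right)} = -7 + \frac{l + Z}{Z + l} = -7 + \frac{Z + l}{Z + l} = -7 + 1 = -6$)
$X{\left(F \right)} = F + 2 F^{2}$ ($X{\left(F \right)} = \left(F^{2} + F^{2}\right) + F = 2 F^{2} + F = F + 2 F^{2}$)
$x = \frac{9}{11}$ ($x = \frac{54}{\left(-6\right) \left(1 + 2 \left(-6\right)\right)} = \frac{54}{\left(-6\right) \left(1 - 12\right)} = \frac{54}{\left(-6\right) \left(-11\right)} = \frac{54}{66} = 54 \cdot \frac{1}{66} = \frac{9}{11} \approx 0.81818$)
$\left(- u + x\right)^{2} = \left(\left(-1\right) \left(-595\right) + \frac{9}{11}\right)^{2} = \left(595 + \frac{9}{11}\right)^{2} = \left(\frac{6554}{11}\right)^{2} = \frac{42954916}{121}$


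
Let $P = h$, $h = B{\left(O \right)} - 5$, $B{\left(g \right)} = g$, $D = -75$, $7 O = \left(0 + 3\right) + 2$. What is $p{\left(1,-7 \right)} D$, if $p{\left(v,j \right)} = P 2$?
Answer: $\frac{4500}{7} \approx 642.86$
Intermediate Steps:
$O = \frac{5}{7}$ ($O = \frac{\left(0 + 3\right) + 2}{7} = \frac{3 + 2}{7} = \frac{1}{7} \cdot 5 = \frac{5}{7} \approx 0.71429$)
$h = - \frac{30}{7}$ ($h = \frac{5}{7} - 5 = - \frac{30}{7} \approx -4.2857$)
$P = - \frac{30}{7} \approx -4.2857$
$p{\left(v,j \right)} = - \frac{60}{7}$ ($p{\left(v,j \right)} = \left(- \frac{30}{7}\right) 2 = - \frac{60}{7}$)
$p{\left(1,-7 \right)} D = \left(- \frac{60}{7}\right) \left(-75\right) = \frac{4500}{7}$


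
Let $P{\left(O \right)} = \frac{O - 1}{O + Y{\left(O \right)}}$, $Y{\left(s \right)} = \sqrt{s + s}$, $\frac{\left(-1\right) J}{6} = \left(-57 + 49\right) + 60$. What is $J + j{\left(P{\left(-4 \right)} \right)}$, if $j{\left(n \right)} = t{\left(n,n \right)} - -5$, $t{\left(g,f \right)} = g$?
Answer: $- \frac{1837}{6} + \frac{5 i \sqrt{2}}{12} \approx -306.17 + 0.58926 i$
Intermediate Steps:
$J = -312$ ($J = - 6 \left(\left(-57 + 49\right) + 60\right) = - 6 \left(-8 + 60\right) = \left(-6\right) 52 = -312$)
$Y{\left(s \right)} = \sqrt{2} \sqrt{s}$ ($Y{\left(s \right)} = \sqrt{2 s} = \sqrt{2} \sqrt{s}$)
$P{\left(O \right)} = \frac{-1 + O}{O + \sqrt{2} \sqrt{O}}$ ($P{\left(O \right)} = \frac{O - 1}{O + \sqrt{2} \sqrt{O}} = \frac{-1 + O}{O + \sqrt{2} \sqrt{O}}$)
$j{\left(n \right)} = 5 + n$ ($j{\left(n \right)} = n - -5 = n + 5 = 5 + n$)
$J + j{\left(P{\left(-4 \right)} \right)} = -312 + \left(5 + \frac{-1 - 4}{-4 + \sqrt{2} \sqrt{-4}}\right) = -312 + \left(5 + \frac{1}{-4 + \sqrt{2} \cdot 2 i} \left(-5\right)\right) = -312 + \left(5 + \frac{1}{-4 + 2 i \sqrt{2}} \left(-5\right)\right) = -312 + \left(5 - \frac{5}{-4 + 2 i \sqrt{2}}\right) = -307 - \frac{5}{-4 + 2 i \sqrt{2}}$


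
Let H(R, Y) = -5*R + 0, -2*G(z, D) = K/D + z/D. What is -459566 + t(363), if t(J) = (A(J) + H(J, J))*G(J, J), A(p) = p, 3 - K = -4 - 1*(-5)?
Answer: -458836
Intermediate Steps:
K = 2 (K = 3 - (-4 - 1*(-5)) = 3 - (-4 + 5) = 3 - 1*1 = 3 - 1 = 2)
G(z, D) = -1/D - z/(2*D) (G(z, D) = -(2/D + z/D)/2 = -1/D - z/(2*D))
H(R, Y) = -5*R
t(J) = 4 + 2*J (t(J) = (J - 5*J)*((-2 - J)/(2*J)) = (-4*J)*((-2 - J)/(2*J)) = 4 + 2*J)
-459566 + t(363) = -459566 + (4 + 2*363) = -459566 + (4 + 726) = -459566 + 730 = -458836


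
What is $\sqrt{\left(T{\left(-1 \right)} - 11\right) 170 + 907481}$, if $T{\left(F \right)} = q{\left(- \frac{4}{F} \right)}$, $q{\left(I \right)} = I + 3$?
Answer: $\sqrt{906801} \approx 952.26$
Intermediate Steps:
$q{\left(I \right)} = 3 + I$
$T{\left(F \right)} = 3 - \frac{4}{F}$
$\sqrt{\left(T{\left(-1 \right)} - 11\right) 170 + 907481} = \sqrt{\left(\left(3 - \frac{4}{-1}\right) - 11\right) 170 + 907481} = \sqrt{\left(\left(3 - -4\right) - 11\right) 170 + 907481} = \sqrt{\left(\left(3 + 4\right) - 11\right) 170 + 907481} = \sqrt{\left(7 - 11\right) 170 + 907481} = \sqrt{\left(-4\right) 170 + 907481} = \sqrt{-680 + 907481} = \sqrt{906801}$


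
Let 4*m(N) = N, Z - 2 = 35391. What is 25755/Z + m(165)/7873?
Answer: 816916305/1114596356 ≈ 0.73293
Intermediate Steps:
Z = 35393 (Z = 2 + 35391 = 35393)
m(N) = N/4
25755/Z + m(165)/7873 = 25755/35393 + ((¼)*165)/7873 = 25755*(1/35393) + (165/4)*(1/7873) = 25755/35393 + 165/31492 = 816916305/1114596356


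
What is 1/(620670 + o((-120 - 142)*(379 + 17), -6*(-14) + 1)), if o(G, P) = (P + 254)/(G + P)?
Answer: 103667/64342996551 ≈ 1.6112e-6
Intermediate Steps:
o(G, P) = (254 + P)/(G + P)
1/(620670 + o((-120 - 142)*(379 + 17), -6*(-14) + 1)) = 1/(620670 + (254 + (-6*(-14) + 1))/((-120 - 142)*(379 + 17) + (-6*(-14) + 1))) = 1/(620670 + (254 + (84 + 1))/(-262*396 + (84 + 1))) = 1/(620670 + (254 + 85)/(-103752 + 85)) = 1/(620670 + 339/(-103667)) = 1/(620670 - 1/103667*339) = 1/(620670 - 339/103667) = 1/(64342996551/103667) = 103667/64342996551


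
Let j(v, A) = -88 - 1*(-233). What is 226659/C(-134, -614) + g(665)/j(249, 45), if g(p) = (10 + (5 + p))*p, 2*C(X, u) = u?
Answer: 21191969/8903 ≈ 2380.3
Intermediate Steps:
C(X, u) = u/2
g(p) = p*(15 + p) (g(p) = (15 + p)*p = p*(15 + p))
j(v, A) = 145 (j(v, A) = -88 + 233 = 145)
226659/C(-134, -614) + g(665)/j(249, 45) = 226659/(((½)*(-614))) + (665*(15 + 665))/145 = 226659/(-307) + (665*680)*(1/145) = 226659*(-1/307) + 452200*(1/145) = -226659/307 + 90440/29 = 21191969/8903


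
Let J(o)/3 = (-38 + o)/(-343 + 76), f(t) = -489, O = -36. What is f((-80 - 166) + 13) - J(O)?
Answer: -43595/89 ≈ -489.83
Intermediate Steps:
J(o) = 38/89 - o/89 (J(o) = 3*((-38 + o)/(-343 + 76)) = 3*((-38 + o)/(-267)) = 3*((-38 + o)*(-1/267)) = 3*(38/267 - o/267) = 38/89 - o/89)
f((-80 - 166) + 13) - J(O) = -489 - (38/89 - 1/89*(-36)) = -489 - (38/89 + 36/89) = -489 - 1*74/89 = -489 - 74/89 = -43595/89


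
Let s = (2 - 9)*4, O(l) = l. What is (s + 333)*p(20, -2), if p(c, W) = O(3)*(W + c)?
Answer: 16470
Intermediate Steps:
s = -28 (s = -7*4 = -28)
p(c, W) = 3*W + 3*c (p(c, W) = 3*(W + c) = 3*W + 3*c)
(s + 333)*p(20, -2) = (-28 + 333)*(3*(-2) + 3*20) = 305*(-6 + 60) = 305*54 = 16470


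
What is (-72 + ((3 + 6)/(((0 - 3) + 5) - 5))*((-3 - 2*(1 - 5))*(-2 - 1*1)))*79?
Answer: -2133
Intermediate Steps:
(-72 + ((3 + 6)/(((0 - 3) + 5) - 5))*((-3 - 2*(1 - 5))*(-2 - 1*1)))*79 = (-72 + (9/((-3 + 5) - 5))*((-3 - 2*(-4))*(-2 - 1)))*79 = (-72 + (9/(2 - 5))*((-3 + 8)*(-3)))*79 = (-72 + (9/(-3))*(5*(-3)))*79 = (-72 + (9*(-⅓))*(-15))*79 = (-72 - 3*(-15))*79 = (-72 + 45)*79 = -27*79 = -2133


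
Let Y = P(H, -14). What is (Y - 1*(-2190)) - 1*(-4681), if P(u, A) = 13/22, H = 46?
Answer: 151175/22 ≈ 6871.6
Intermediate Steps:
P(u, A) = 13/22 (P(u, A) = 13*(1/22) = 13/22)
Y = 13/22 ≈ 0.59091
(Y - 1*(-2190)) - 1*(-4681) = (13/22 - 1*(-2190)) - 1*(-4681) = (13/22 + 2190) + 4681 = 48193/22 + 4681 = 151175/22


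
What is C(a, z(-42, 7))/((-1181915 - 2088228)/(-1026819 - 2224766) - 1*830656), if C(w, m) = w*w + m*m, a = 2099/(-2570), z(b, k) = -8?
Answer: -277763007500117/3567894748307664660 ≈ -7.7851e-5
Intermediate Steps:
a = -2099/2570 (a = 2099*(-1/2570) = -2099/2570 ≈ -0.81673)
C(w, m) = m² + w² (C(w, m) = w² + m² = m² + w²)
C(a, z(-42, 7))/((-1181915 - 2088228)/(-1026819 - 2224766) - 1*830656) = ((-8)² + (-2099/2570)²)/((-1181915 - 2088228)/(-1026819 - 2224766) - 1*830656) = (64 + 4405801/6604900)/(-3270143/(-3251585) - 830656) = 427119401/(6604900*(-3270143*(-1/3251585) - 830656)) = 427119401/(6604900*(3270143/3251585 - 830656)) = 427119401/(6604900*(-2700945319617/3251585)) = (427119401/6604900)*(-3251585/2700945319617) = -277763007500117/3567894748307664660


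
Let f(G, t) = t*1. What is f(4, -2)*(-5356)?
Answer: 10712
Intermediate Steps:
f(G, t) = t
f(4, -2)*(-5356) = -2*(-5356) = 10712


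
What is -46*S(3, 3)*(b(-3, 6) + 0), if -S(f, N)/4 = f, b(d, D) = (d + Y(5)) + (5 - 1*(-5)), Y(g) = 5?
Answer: 6624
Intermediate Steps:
b(d, D) = 15 + d (b(d, D) = (d + 5) + (5 - 1*(-5)) = (5 + d) + (5 + 5) = (5 + d) + 10 = 15 + d)
S(f, N) = -4*f
-46*S(3, 3)*(b(-3, 6) + 0) = -46*(-4*3)*((15 - 3) + 0) = -(-552)*(12 + 0) = -(-552)*12 = -46*(-144) = 6624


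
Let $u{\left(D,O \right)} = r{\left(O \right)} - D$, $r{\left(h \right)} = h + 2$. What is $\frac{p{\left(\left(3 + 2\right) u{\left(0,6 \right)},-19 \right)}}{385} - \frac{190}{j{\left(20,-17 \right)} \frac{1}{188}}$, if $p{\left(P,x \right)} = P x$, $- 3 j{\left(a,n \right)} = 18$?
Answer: $\frac{1374764}{231} \approx 5951.4$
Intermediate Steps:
$r{\left(h \right)} = 2 + h$
$j{\left(a,n \right)} = -6$ ($j{\left(a,n \right)} = \left(- \frac{1}{3}\right) 18 = -6$)
$u{\left(D,O \right)} = 2 + O - D$ ($u{\left(D,O \right)} = \left(2 + O\right) - D = 2 + O - D$)
$\frac{p{\left(\left(3 + 2\right) u{\left(0,6 \right)},-19 \right)}}{385} - \frac{190}{j{\left(20,-17 \right)} \frac{1}{188}} = \frac{\left(3 + 2\right) \left(2 + 6 - 0\right) \left(-19\right)}{385} - \frac{190}{\left(-6\right) \frac{1}{188}} = 5 \left(2 + 6 + 0\right) \left(-19\right) \frac{1}{385} - \frac{190}{\left(-6\right) \frac{1}{188}} = 5 \cdot 8 \left(-19\right) \frac{1}{385} - \frac{190}{- \frac{3}{94}} = 40 \left(-19\right) \frac{1}{385} - - \frac{17860}{3} = \left(-760\right) \frac{1}{385} + \frac{17860}{3} = - \frac{152}{77} + \frac{17860}{3} = \frac{1374764}{231}$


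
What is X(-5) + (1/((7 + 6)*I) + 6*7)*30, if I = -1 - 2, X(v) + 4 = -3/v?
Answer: 81629/65 ≈ 1255.8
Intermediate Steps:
X(v) = -4 - 3/v
I = -3
X(-5) + (1/((7 + 6)*I) + 6*7)*30 = (-4 - 3/(-5)) + (1/((7 + 6)*(-3)) + 6*7)*30 = (-4 - 3*(-1/5)) + (-1/3/13 + 42)*30 = (-4 + 3/5) + ((1/13)*(-1/3) + 42)*30 = -17/5 + (-1/39 + 42)*30 = -17/5 + (1637/39)*30 = -17/5 + 16370/13 = 81629/65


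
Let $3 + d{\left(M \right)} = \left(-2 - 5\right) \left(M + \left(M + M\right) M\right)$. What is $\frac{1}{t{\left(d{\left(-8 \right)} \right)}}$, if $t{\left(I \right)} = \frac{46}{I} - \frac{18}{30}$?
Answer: $- \frac{4215}{2759} \approx -1.5277$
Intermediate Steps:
$d{\left(M \right)} = -3 - 14 M^{2} - 7 M$ ($d{\left(M \right)} = -3 + \left(-2 - 5\right) \left(M + \left(M + M\right) M\right) = -3 - 7 \left(M + 2 M M\right) = -3 - 7 \left(M + 2 M^{2}\right) = -3 - \left(7 M + 14 M^{2}\right) = -3 - 14 M^{2} - 7 M$)
$t{\left(I \right)} = - \frac{3}{5} + \frac{46}{I}$ ($t{\left(I \right)} = \frac{46}{I} - \frac{3}{5} = - \frac{3}{5} + \frac{46}{I}$)
$\frac{1}{t{\left(d{\left(-8 \right)} \right)}} = \frac{1}{- \frac{3}{5} + \frac{46}{-3 - 14 \left(-8\right)^{2} - -56}} = \frac{1}{- \frac{3}{5} + \frac{46}{-3 - 896 + 56}} = \frac{1}{- \frac{3}{5} + \frac{46}{-843}} = \frac{1}{- \frac{3}{5} + 46 \left(- \frac{1}{843}\right)} = \frac{1}{- \frac{3}{5} - \frac{46}{843}} = \frac{1}{- \frac{2759}{4215}} = - \frac{4215}{2759}$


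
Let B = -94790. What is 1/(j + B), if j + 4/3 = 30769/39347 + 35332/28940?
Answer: -854026635/80952612936532 ≈ -1.0550e-5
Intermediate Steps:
j = 571795118/854026635 (j = -4/3 + (30769/39347 + 35332/28940) = -4/3 + (30769*(1/39347) + 35332*(1/28940)) = -4/3 + (30769/39347 + 8833/7235) = -4/3 + 570165766/284675545 = 571795118/854026635 ≈ 0.66953)
1/(j + B) = 1/(571795118/854026635 - 94790) = 1/(-80952612936532/854026635) = -854026635/80952612936532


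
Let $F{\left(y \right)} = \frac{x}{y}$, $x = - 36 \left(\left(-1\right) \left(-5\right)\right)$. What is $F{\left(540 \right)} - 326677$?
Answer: $- \frac{980032}{3} \approx -3.2668 \cdot 10^{5}$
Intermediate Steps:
$x = -180$ ($x = \left(-36\right) 5 = -180$)
$F{\left(y \right)} = - \frac{180}{y}$
$F{\left(540 \right)} - 326677 = - \frac{180}{540} - 326677 = \left(-180\right) \frac{1}{540} - 326677 = - \frac{1}{3} - 326677 = - \frac{980032}{3}$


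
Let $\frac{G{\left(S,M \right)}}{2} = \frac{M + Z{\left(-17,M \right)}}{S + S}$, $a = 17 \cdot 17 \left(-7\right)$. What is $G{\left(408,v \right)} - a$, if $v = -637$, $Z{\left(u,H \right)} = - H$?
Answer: $2023$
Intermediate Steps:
$a = -2023$ ($a = 289 \left(-7\right) = -2023$)
$G{\left(S,M \right)} = 0$ ($G{\left(S,M \right)} = 2 \frac{M - M}{S + S} = 2 \frac{0}{2 S} = 2 \cdot 0 \frac{1}{2 S} = 2 \cdot 0 = 0$)
$G{\left(408,v \right)} - a = 0 - -2023 = 0 + 2023 = 2023$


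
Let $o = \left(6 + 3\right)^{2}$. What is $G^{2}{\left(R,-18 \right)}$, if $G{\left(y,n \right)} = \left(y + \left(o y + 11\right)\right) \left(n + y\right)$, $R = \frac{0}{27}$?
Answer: $39204$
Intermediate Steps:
$o = 81$ ($o = 9^{2} = 81$)
$R = 0$ ($R = 0 \cdot \frac{1}{27} = 0$)
$G{\left(y,n \right)} = \left(11 + 82 y\right) \left(n + y\right)$ ($G{\left(y,n \right)} = \left(y + \left(81 y + 11\right)\right) \left(n + y\right) = \left(y + \left(11 + 81 y\right)\right) \left(n + y\right) = \left(11 + 82 y\right) \left(n + y\right)$)
$G^{2}{\left(R,-18 \right)} = \left(11 \left(-18\right) + 11 \cdot 0 + 82 \cdot 0^{2} + 82 \left(-18\right) 0\right)^{2} = \left(-198 + 0 + 82 \cdot 0 + 0\right)^{2} = \left(-198 + 0 + 0 + 0\right)^{2} = \left(-198\right)^{2} = 39204$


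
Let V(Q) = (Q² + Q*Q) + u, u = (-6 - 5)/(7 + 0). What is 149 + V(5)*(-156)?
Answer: -51841/7 ≈ -7405.9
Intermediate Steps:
u = -11/7 ≈ -1.5714
V(Q) = -11/7 + 2*Q² (V(Q) = (Q² + Q*Q) - 11/7 = (Q² + Q²) - 11/7 = 2*Q² - 11/7 = -11/7 + 2*Q²)
149 + V(5)*(-156) = 149 + (-11/7 + 2*5²)*(-156) = 149 + (-11/7 + 2*25)*(-156) = 149 + (-11/7 + 50)*(-156) = 149 + (339/7)*(-156) = 149 - 52884/7 = -51841/7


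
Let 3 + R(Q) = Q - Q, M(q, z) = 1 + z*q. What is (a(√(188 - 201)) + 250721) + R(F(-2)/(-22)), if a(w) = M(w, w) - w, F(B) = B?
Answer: 250706 - I*√13 ≈ 2.5071e+5 - 3.6056*I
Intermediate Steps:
M(q, z) = 1 + q*z
R(Q) = -3 (R(Q) = -3 + (Q - Q) = -3 + 0 = -3)
a(w) = 1 + w² - w (a(w) = (1 + w*w) - w = (1 + w²) - w = 1 + w² - w)
(a(√(188 - 201)) + 250721) + R(F(-2)/(-22)) = ((1 + (√(188 - 201))² - √(188 - 201)) + 250721) - 3 = ((1 + (√(-13))² - √(-13)) + 250721) - 3 = ((1 + (I*√13)² - I*√13) + 250721) - 3 = ((1 - 13 - I*√13) + 250721) - 3 = ((-12 - I*√13) + 250721) - 3 = (250709 - I*√13) - 3 = 250706 - I*√13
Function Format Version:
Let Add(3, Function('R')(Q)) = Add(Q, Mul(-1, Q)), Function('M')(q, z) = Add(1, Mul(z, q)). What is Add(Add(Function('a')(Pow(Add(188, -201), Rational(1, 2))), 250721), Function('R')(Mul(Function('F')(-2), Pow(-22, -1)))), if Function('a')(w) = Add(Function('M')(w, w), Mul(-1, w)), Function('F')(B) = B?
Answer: Add(250706, Mul(-1, I, Pow(13, Rational(1, 2)))) ≈ Add(2.5071e+5, Mul(-3.6056, I))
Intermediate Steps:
Function('M')(q, z) = Add(1, Mul(q, z))
Function('R')(Q) = -3 (Function('R')(Q) = Add(-3, Add(Q, Mul(-1, Q))) = Add(-3, 0) = -3)
Function('a')(w) = Add(1, Pow(w, 2), Mul(-1, w)) (Function('a')(w) = Add(Add(1, Mul(w, w)), Mul(-1, w)) = Add(Add(1, Pow(w, 2)), Mul(-1, w)) = Add(1, Pow(w, 2), Mul(-1, w)))
Add(Add(Function('a')(Pow(Add(188, -201), Rational(1, 2))), 250721), Function('R')(Mul(Function('F')(-2), Pow(-22, -1)))) = Add(Add(Add(1, Pow(Pow(Add(188, -201), Rational(1, 2)), 2), Mul(-1, Pow(Add(188, -201), Rational(1, 2)))), 250721), -3) = Add(Add(Add(1, Pow(Pow(-13, Rational(1, 2)), 2), Mul(-1, Pow(-13, Rational(1, 2)))), 250721), -3) = Add(Add(Add(1, Pow(Mul(I, Pow(13, Rational(1, 2))), 2), Mul(-1, Mul(I, Pow(13, Rational(1, 2))))), 250721), -3) = Add(Add(Add(1, -13, Mul(-1, I, Pow(13, Rational(1, 2)))), 250721), -3) = Add(Add(Add(-12, Mul(-1, I, Pow(13, Rational(1, 2)))), 250721), -3) = Add(Add(250709, Mul(-1, I, Pow(13, Rational(1, 2)))), -3) = Add(250706, Mul(-1, I, Pow(13, Rational(1, 2))))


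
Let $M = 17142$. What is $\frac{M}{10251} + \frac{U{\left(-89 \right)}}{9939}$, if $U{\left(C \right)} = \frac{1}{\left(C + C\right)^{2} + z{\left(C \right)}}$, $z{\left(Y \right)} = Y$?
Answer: $\frac{199369526643}{119223953665} \approx 1.6722$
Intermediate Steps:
$U{\left(C \right)} = \frac{1}{C + 4 C^{2}}$ ($U{\left(C \right)} = \frac{1}{\left(C + C\right)^{2} + C} = \frac{1}{\left(2 C\right)^{2} + C} = \frac{1}{4 C^{2} + C} = \frac{1}{C + 4 C^{2}}$)
$\frac{M}{10251} + \frac{U{\left(-89 \right)}}{9939} = \frac{17142}{10251} + \frac{\frac{1}{-89} \frac{1}{1 + 4 \left(-89\right)}}{9939} = 17142 \cdot \frac{1}{10251} + - \frac{1}{89 \left(1 - 356\right)} \frac{1}{9939} = \frac{5714}{3417} + - \frac{1}{89 \left(-355\right)} \frac{1}{9939} = \frac{5714}{3417} + \left(- \frac{1}{89}\right) \left(- \frac{1}{355}\right) \frac{1}{9939} = \frac{5714}{3417} + \frac{1}{31595} \cdot \frac{1}{9939} = \frac{5714}{3417} + \frac{1}{314022705} = \frac{199369526643}{119223953665}$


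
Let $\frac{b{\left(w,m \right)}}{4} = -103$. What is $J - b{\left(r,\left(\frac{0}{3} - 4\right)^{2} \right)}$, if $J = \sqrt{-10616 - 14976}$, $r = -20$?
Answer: $412 + 2 i \sqrt{6398} \approx 412.0 + 159.98 i$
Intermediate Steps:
$b{\left(w,m \right)} = -412$ ($b{\left(w,m \right)} = 4 \left(-103\right) = -412$)
$J = 2 i \sqrt{6398}$ ($J = \sqrt{-25592} = 2 i \sqrt{6398} \approx 159.98 i$)
$J - b{\left(r,\left(\frac{0}{3} - 4\right)^{2} \right)} = 2 i \sqrt{6398} - -412 = 2 i \sqrt{6398} + 412 = 412 + 2 i \sqrt{6398}$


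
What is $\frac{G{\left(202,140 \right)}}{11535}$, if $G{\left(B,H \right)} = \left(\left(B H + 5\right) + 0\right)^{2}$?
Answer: $\frac{160008245}{2307} \approx 69358.0$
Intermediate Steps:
$G{\left(B,H \right)} = \left(5 + B H\right)^{2}$ ($G{\left(B,H \right)} = \left(\left(5 + B H\right) + 0\right)^{2} = \left(5 + B H\right)^{2}$)
$\frac{G{\left(202,140 \right)}}{11535} = \frac{\left(5 + 202 \cdot 140\right)^{2}}{11535} = \left(5 + 28280\right)^{2} \cdot \frac{1}{11535} = 28285^{2} \cdot \frac{1}{11535} = 800041225 \cdot \frac{1}{11535} = \frac{160008245}{2307}$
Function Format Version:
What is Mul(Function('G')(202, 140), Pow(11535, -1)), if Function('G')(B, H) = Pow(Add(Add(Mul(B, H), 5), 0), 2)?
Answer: Rational(160008245, 2307) ≈ 69358.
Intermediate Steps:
Function('G')(B, H) = Pow(Add(5, Mul(B, H)), 2) (Function('G')(B, H) = Pow(Add(Add(5, Mul(B, H)), 0), 2) = Pow(Add(5, Mul(B, H)), 2))
Mul(Function('G')(202, 140), Pow(11535, -1)) = Mul(Pow(Add(5, Mul(202, 140)), 2), Pow(11535, -1)) = Mul(Pow(Add(5, 28280), 2), Rational(1, 11535)) = Mul(Pow(28285, 2), Rational(1, 11535)) = Mul(800041225, Rational(1, 11535)) = Rational(160008245, 2307)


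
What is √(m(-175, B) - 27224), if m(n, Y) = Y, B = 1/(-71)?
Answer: I*√137236255/71 ≈ 165.0*I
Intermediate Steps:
B = -1/71 ≈ -0.014085
√(m(-175, B) - 27224) = √(-1/71 - 27224) = √(-1932905/71) = I*√137236255/71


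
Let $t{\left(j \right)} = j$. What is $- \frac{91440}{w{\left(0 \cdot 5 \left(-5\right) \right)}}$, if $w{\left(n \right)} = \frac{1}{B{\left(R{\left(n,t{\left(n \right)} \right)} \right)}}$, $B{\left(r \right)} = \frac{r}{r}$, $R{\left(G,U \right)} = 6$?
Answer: $-91440$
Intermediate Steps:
$B{\left(r \right)} = 1$
$w{\left(n \right)} = 1$ ($w{\left(n \right)} = 1^{-1} = 1$)
$- \frac{91440}{w{\left(0 \cdot 5 \left(-5\right) \right)}} = - \frac{91440}{1} = \left(-91440\right) 1 = -91440$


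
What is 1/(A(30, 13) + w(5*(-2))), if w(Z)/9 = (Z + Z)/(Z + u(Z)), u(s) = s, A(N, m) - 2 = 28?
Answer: 1/39 ≈ 0.025641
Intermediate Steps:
A(N, m) = 30 (A(N, m) = 2 + 28 = 30)
w(Z) = 9 (w(Z) = 9*((Z + Z)/(Z + Z)) = 9*((2*Z)/((2*Z))) = 9*((2*Z)*(1/(2*Z))) = 9*1 = 9)
1/(A(30, 13) + w(5*(-2))) = 1/(30 + 9) = 1/39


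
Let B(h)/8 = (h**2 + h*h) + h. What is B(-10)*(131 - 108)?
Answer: 34960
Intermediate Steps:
B(h) = 8*h + 16*h**2 (B(h) = 8*((h**2 + h*h) + h) = 8*((h**2 + h**2) + h) = 8*(2*h**2 + h) = 8*(h + 2*h**2) = 8*h + 16*h**2)
B(-10)*(131 - 108) = (8*(-10)*(1 + 2*(-10)))*(131 - 108) = (8*(-10)*(1 - 20))*23 = (8*(-10)*(-19))*23 = 1520*23 = 34960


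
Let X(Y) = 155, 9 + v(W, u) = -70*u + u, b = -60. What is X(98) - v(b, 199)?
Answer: 13895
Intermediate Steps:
v(W, u) = -9 - 69*u (v(W, u) = -9 + (-70*u + u) = -9 - 69*u)
X(98) - v(b, 199) = 155 - (-9 - 69*199) = 155 - (-9 - 13731) = 155 - 1*(-13740) = 155 + 13740 = 13895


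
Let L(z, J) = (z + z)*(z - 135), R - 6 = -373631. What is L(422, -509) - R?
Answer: 615853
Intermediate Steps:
R = -373625 (R = 6 - 373631 = -373625)
L(z, J) = 2*z*(-135 + z) (L(z, J) = (2*z)*(-135 + z) = 2*z*(-135 + z))
L(422, -509) - R = 2*422*(-135 + 422) - 1*(-373625) = 2*422*287 + 373625 = 242228 + 373625 = 615853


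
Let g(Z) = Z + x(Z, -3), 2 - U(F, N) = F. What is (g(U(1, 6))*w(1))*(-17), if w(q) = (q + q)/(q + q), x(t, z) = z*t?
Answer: 34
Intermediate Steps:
x(t, z) = t*z
U(F, N) = 2 - F
w(q) = 1 (w(q) = (2*q)/((2*q)) = (2*q)*(1/(2*q)) = 1)
g(Z) = -2*Z (g(Z) = Z + Z*(-3) = Z - 3*Z = -2*Z)
(g(U(1, 6))*w(1))*(-17) = (-2*(2 - 1*1)*1)*(-17) = (-2*(2 - 1)*1)*(-17) = (-2*1*1)*(-17) = -2*1*(-17) = -2*(-17) = 34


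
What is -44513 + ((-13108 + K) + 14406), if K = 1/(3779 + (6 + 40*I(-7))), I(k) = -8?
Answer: -149739974/3465 ≈ -43215.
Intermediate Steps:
K = 1/3465 (K = 1/(3779 + (6 + 40*(-8))) = 1/(3779 + (6 - 320)) = 1/(3779 - 314) = 1/3465 ≈ 0.00028860)
-44513 + ((-13108 + K) + 14406) = -44513 + ((-13108 + 1/3465) + 14406) = -44513 + (-45419219/3465 + 14406) = -44513 + 4497571/3465 = -149739974/3465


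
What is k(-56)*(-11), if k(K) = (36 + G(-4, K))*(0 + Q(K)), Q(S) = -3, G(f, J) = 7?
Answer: 1419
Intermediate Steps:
k(K) = -129 (k(K) = (36 + 7)*(0 - 3) = 43*(-3) = -129)
k(-56)*(-11) = -129*(-11) = 1419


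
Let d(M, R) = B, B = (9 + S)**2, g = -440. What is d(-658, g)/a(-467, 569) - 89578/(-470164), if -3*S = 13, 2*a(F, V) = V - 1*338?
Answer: 26466925/69819354 ≈ 0.37908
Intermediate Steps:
a(F, V) = -169 + V/2 (a(F, V) = (V - 1*338)/2 = (V - 338)/2 = (-338 + V)/2 = -169 + V/2)
S = -13/3 (S = -1/3*13 = -13/3 ≈ -4.3333)
B = 196/9 (B = (9 - 13/3)**2 = (14/3)**2 = 196/9 ≈ 21.778)
d(M, R) = 196/9
d(-658, g)/a(-467, 569) - 89578/(-470164) = 196/(9*(-169 + (1/2)*569)) - 89578/(-470164) = 196/(9*(-169 + 569/2)) - 89578*(-1/470164) = 196/(9*(231/2)) + 44789/235082 = (196/9)*(2/231) + 44789/235082 = 56/297 + 44789/235082 = 26466925/69819354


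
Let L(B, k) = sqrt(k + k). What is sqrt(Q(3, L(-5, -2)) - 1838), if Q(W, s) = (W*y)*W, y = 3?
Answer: I*sqrt(1811) ≈ 42.556*I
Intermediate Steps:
L(B, k) = sqrt(2)*sqrt(k) (L(B, k) = sqrt(2*k) = sqrt(2)*sqrt(k))
Q(W, s) = 3*W**2 (Q(W, s) = (W*3)*W = (3*W)*W = 3*W**2)
sqrt(Q(3, L(-5, -2)) - 1838) = sqrt(3*3**2 - 1838) = sqrt(3*9 - 1838) = sqrt(27 - 1838) = sqrt(-1811) = I*sqrt(1811)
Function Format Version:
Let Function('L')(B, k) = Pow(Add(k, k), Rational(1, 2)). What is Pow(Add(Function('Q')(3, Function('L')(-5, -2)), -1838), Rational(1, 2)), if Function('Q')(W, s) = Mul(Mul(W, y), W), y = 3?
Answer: Mul(I, Pow(1811, Rational(1, 2))) ≈ Mul(42.556, I)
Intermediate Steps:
Function('L')(B, k) = Mul(Pow(2, Rational(1, 2)), Pow(k, Rational(1, 2))) (Function('L')(B, k) = Pow(Mul(2, k), Rational(1, 2)) = Mul(Pow(2, Rational(1, 2)), Pow(k, Rational(1, 2))))
Function('Q')(W, s) = Mul(3, Pow(W, 2)) (Function('Q')(W, s) = Mul(Mul(W, 3), W) = Mul(Mul(3, W), W) = Mul(3, Pow(W, 2)))
Pow(Add(Function('Q')(3, Function('L')(-5, -2)), -1838), Rational(1, 2)) = Pow(Add(Mul(3, Pow(3, 2)), -1838), Rational(1, 2)) = Pow(Add(Mul(3, 9), -1838), Rational(1, 2)) = Pow(Add(27, -1838), Rational(1, 2)) = Pow(-1811, Rational(1, 2)) = Mul(I, Pow(1811, Rational(1, 2)))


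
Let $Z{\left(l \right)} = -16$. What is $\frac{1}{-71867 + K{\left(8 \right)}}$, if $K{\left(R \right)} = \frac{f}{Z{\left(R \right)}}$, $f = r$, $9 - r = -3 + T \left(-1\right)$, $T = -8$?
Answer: $- \frac{4}{287469} \approx -1.3915 \cdot 10^{-5}$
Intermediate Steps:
$r = 4$ ($r = 9 - \left(-3 - -8\right) = 9 - \left(-3 + 8\right) = 9 - 5 = 4$)
$f = 4$
$K{\left(R \right)} = - \frac{1}{4}$ ($K{\left(R \right)} = \frac{4}{-16} = 4 \left(- \frac{1}{16}\right) = - \frac{1}{4}$)
$\frac{1}{-71867 + K{\left(8 \right)}} = \frac{1}{-71867 - \frac{1}{4}} = \frac{1}{- \frac{287469}{4}} = - \frac{4}{287469}$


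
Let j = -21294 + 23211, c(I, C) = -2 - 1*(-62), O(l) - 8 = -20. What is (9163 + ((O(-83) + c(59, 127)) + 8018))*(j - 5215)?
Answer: -56821242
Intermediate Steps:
O(l) = -12 (O(l) = 8 - 20 = -12)
c(I, C) = 60 (c(I, C) = -2 + 62 = 60)
j = 1917
(9163 + ((O(-83) + c(59, 127)) + 8018))*(j - 5215) = (9163 + ((-12 + 60) + 8018))*(1917 - 5215) = (9163 + (48 + 8018))*(-3298) = (9163 + 8066)*(-3298) = 17229*(-3298) = -56821242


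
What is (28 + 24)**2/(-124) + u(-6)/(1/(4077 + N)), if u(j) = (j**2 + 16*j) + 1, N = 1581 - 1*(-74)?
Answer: -10484504/31 ≈ -3.3821e+5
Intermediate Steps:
N = 1655 (N = 1581 + 74 = 1655)
u(j) = 1 + j**2 + 16*j
(28 + 24)**2/(-124) + u(-6)/(1/(4077 + N)) = (28 + 24)**2/(-124) + (1 + (-6)**2 + 16*(-6))/(1/(4077 + 1655)) = 52**2*(-1/124) + (1 + 36 - 96)/(1/5732) = 2704*(-1/124) - 59/1/5732 = -676/31 - 59*5732 = -676/31 - 338188 = -10484504/31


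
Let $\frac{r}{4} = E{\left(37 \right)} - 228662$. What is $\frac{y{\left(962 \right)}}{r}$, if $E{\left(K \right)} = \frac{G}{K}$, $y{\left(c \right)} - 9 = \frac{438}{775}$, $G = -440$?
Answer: $- \frac{274281}{26228895400} \approx -1.0457 \cdot 10^{-5}$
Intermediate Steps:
$y{\left(c \right)} = \frac{7413}{775}$ ($y{\left(c \right)} = 9 + \frac{438}{775} = \frac{7413}{775}$)
$E{\left(K \right)} = - \frac{440}{K}$
$r = - \frac{33843736}{37}$ ($r = 4 \left(- \frac{440}{37} - 228662\right) = 4 \left(- \frac{8460934}{37}\right) = - \frac{33843736}{37} \approx -9.147 \cdot 10^{5}$)
$\frac{y{\left(962 \right)}}{r} = \frac{7413}{775 \left(- \frac{33843736}{37}\right)} = \frac{7413}{775} \left(- \frac{37}{33843736}\right) = - \frac{274281}{26228895400}$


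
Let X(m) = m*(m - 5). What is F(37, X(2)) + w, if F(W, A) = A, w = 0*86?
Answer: -6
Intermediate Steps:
X(m) = m*(-5 + m)
w = 0
F(37, X(2)) + w = 2*(-5 + 2) + 0 = 2*(-3) + 0 = -6 + 0 = -6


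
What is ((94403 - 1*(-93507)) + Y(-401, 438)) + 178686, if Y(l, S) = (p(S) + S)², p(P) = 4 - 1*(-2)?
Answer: 563732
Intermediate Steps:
p(P) = 6 (p(P) = 4 + 2 = 6)
Y(l, S) = (6 + S)²
((94403 - 1*(-93507)) + Y(-401, 438)) + 178686 = ((94403 - 1*(-93507)) + (6 + 438)²) + 178686 = ((94403 + 93507) + 444²) + 178686 = (187910 + 197136) + 178686 = 385046 + 178686 = 563732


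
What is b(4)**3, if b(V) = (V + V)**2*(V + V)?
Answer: 134217728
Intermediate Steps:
b(V) = 8*V**3 (b(V) = (2*V)**2*(2*V) = (4*V**2)*(2*V) = 8*V**3)
b(4)**3 = (8*4**3)**3 = (8*64)**3 = 512**3 = 134217728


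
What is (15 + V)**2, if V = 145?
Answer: 25600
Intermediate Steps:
(15 + V)**2 = (15 + 145)**2 = 160**2 = 25600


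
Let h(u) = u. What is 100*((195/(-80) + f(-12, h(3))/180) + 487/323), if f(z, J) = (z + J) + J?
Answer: -373295/3876 ≈ -96.309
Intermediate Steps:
f(z, J) = z + 2*J (f(z, J) = (J + z) + J = z + 2*J)
100*((195/(-80) + f(-12, h(3))/180) + 487/323) = 100*((195/(-80) + (-12 + 2*3)/180) + 487/323) = 100*((195*(-1/80) + (-12 + 6)*(1/180)) + 487*(1/323)) = 100*((-39/16 - 6*1/180) + 487/323) = 100*((-39/16 - 1/30) + 487/323) = 100*(-593/240 + 487/323) = 100*(-74659/77520) = -373295/3876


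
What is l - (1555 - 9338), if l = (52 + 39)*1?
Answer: 7874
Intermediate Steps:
l = 91 (l = 91*1 = 91)
l - (1555 - 9338) = 91 - (1555 - 9338) = 91 - 1*(-7783) = 91 + 7783 = 7874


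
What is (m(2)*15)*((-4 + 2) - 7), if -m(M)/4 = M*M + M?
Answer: 3240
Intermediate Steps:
m(M) = -4*M - 4*M² (m(M) = -4*(M*M + M) = -4*(M² + M) = -4*(M + M²) = -4*M - 4*M²)
(m(2)*15)*((-4 + 2) - 7) = (-4*2*(1 + 2)*15)*((-4 + 2) - 7) = (-4*2*3*15)*(-2 - 7) = -24*15*(-9) = -360*(-9) = 3240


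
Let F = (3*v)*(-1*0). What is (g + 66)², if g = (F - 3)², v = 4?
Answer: 5625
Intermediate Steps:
F = 0 (F = (3*4)*(-1*0) = 12*0 = 0)
g = 9 (g = (0 - 3)² = (-3)² = 9)
(g + 66)² = (9 + 66)² = 75² = 5625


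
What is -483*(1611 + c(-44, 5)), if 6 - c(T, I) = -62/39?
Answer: -10163125/13 ≈ -7.8178e+5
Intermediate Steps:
c(T, I) = 296/39 (c(T, I) = 6 - (-62)/39 = 6 - 1*(-62/39) = 6 + 62/39 = 296/39)
-483*(1611 + c(-44, 5)) = -483*(1611 + 296/39) = -483*63125/39 = -10163125/13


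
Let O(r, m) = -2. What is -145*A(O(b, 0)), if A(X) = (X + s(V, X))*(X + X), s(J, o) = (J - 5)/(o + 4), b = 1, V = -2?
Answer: -3190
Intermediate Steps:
s(J, o) = (-5 + J)/(4 + o)
A(X) = 2*X*(X - 7/(4 + X)) (A(X) = (X + (-5 - 2)/(4 + X))*(X + X) = (X - 7/(4 + X))*(2*X) = 2*X*(X - 7/(4 + X)))
-145*A(O(b, 0)) = -290*(-2)*(-7 - 2*(4 - 2))/(4 - 2) = -290*(-2)*(-7 - 2*2)/2 = -290*(-2)*(-7 - 4)/2 = -290*(-2)*(-11)/2 = -145*22 = -3190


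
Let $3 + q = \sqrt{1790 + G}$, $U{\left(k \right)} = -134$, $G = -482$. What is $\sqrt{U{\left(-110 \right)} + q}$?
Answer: $\sqrt{-137 + 2 \sqrt{327}} \approx 10.042 i$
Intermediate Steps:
$q = -3 + 2 \sqrt{327}$ ($q = -3 + \sqrt{1790 - 482} = -3 + \sqrt{1308} = -3 + 2 \sqrt{327} \approx 33.166$)
$\sqrt{U{\left(-110 \right)} + q} = \sqrt{-134 - \left(3 - 2 \sqrt{327}\right)} = \sqrt{-137 + 2 \sqrt{327}}$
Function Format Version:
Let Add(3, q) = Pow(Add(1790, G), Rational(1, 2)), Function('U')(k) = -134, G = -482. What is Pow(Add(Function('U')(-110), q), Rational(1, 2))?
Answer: Pow(Add(-137, Mul(2, Pow(327, Rational(1, 2)))), Rational(1, 2)) ≈ Mul(10.042, I)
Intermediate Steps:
q = Add(-3, Mul(2, Pow(327, Rational(1, 2)))) (q = Add(-3, Pow(Add(1790, -482), Rational(1, 2))) = Add(-3, Pow(1308, Rational(1, 2))) = Add(-3, Mul(2, Pow(327, Rational(1, 2)))) ≈ 33.166)
Pow(Add(Function('U')(-110), q), Rational(1, 2)) = Pow(Add(-134, Add(-3, Mul(2, Pow(327, Rational(1, 2))))), Rational(1, 2)) = Pow(Add(-137, Mul(2, Pow(327, Rational(1, 2)))), Rational(1, 2))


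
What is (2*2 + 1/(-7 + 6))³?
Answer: 27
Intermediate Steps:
(2*2 + 1/(-7 + 6))³ = (4 + 1/(-1))³ = (4 - 1)³ = 3³ = 27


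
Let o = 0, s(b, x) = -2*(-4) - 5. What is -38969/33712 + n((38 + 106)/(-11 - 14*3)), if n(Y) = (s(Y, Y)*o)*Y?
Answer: -5567/4816 ≈ -1.1559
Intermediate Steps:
s(b, x) = 3 (s(b, x) = 8 - 5 = 3)
n(Y) = 0 (n(Y) = (3*0)*Y = 0*Y = 0)
-38969/33712 + n((38 + 106)/(-11 - 14*3)) = -38969/33712 + 0 = -38969*1/33712 + 0 = -5567/4816 + 0 = -5567/4816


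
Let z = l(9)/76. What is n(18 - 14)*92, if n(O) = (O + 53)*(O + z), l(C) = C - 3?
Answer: 21390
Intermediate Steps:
l(C) = -3 + C
z = 3/38 (z = (-3 + 9)/76 = 6*(1/76) = 3/38 ≈ 0.078947)
n(O) = (53 + O)*(3/38 + O) (n(O) = (O + 53)*(O + 3/38) = (53 + O)*(3/38 + O))
n(18 - 14)*92 = (159/38 + (18 - 14)**2 + 2017*(18 - 14)/38)*92 = (159/38 + 4**2 + (2017/38)*4)*92 = (159/38 + 16 + 4034/19)*92 = (465/2)*92 = 21390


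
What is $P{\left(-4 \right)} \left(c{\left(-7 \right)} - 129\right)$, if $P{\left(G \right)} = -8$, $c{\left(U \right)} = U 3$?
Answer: $1200$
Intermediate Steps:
$c{\left(U \right)} = 3 U$
$P{\left(-4 \right)} \left(c{\left(-7 \right)} - 129\right) = - 8 \left(3 \left(-7\right) - 129\right) = - 8 \left(-21 - 129\right) = \left(-8\right) \left(-150\right) = 1200$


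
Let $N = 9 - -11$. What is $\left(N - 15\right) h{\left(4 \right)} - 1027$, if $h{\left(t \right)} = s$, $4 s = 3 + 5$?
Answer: $-1017$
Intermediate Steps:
$s = 2$ ($s = \frac{3 + 5}{4} = \frac{1}{4} \cdot 8 = 2$)
$h{\left(t \right)} = 2$
$N = 20$ ($N = 9 + 11 = 20$)
$\left(N - 15\right) h{\left(4 \right)} - 1027 = \left(20 - 15\right) 2 - 1027 = 5 \cdot 2 - 1027 = 10 - 1027 = -1017$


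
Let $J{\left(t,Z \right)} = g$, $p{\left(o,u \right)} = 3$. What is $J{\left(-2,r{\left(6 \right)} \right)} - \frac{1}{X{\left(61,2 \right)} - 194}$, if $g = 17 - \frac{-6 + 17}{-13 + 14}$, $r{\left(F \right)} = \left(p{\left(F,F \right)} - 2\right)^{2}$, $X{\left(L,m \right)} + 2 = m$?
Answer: $\frac{1165}{194} \approx 6.0052$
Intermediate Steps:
$X{\left(L,m \right)} = -2 + m$
$r{\left(F \right)} = 1$ ($r{\left(F \right)} = \left(3 - 2\right)^{2} = 1^{2} = 1$)
$g = 6$ ($g = 17 - \frac{11}{1} = 17 - 11 \cdot 1 = 17 - 11 = 6$)
$J{\left(t,Z \right)} = 6$
$J{\left(-2,r{\left(6 \right)} \right)} - \frac{1}{X{\left(61,2 \right)} - 194} = 6 - \frac{1}{\left(-2 + 2\right) - 194} = 6 - \frac{1}{0 - 194} = 6 - \frac{1}{-194} = 6 - - \frac{1}{194} = 6 + \frac{1}{194} = \frac{1165}{194}$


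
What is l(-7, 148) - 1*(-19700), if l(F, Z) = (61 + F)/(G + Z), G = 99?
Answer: 4865954/247 ≈ 19700.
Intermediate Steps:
l(F, Z) = (61 + F)/(99 + Z)
l(-7, 148) - 1*(-19700) = (61 - 7)/(99 + 148) - 1*(-19700) = 54/247 + 19700 = 4865954/247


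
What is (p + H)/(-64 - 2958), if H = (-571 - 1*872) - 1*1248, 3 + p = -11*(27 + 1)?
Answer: 1501/1511 ≈ 0.99338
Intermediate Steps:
p = -311 (p = -3 - 11*(27 + 1) = -3 - 11*28 = -3 - 308 = -311)
H = -2691 (H = (-571 - 872) - 1248 = -1443 - 1248 = -2691)
(p + H)/(-64 - 2958) = (-311 - 2691)/(-64 - 2958) = -3002/(-3022) = -3002*(-1/3022) = 1501/1511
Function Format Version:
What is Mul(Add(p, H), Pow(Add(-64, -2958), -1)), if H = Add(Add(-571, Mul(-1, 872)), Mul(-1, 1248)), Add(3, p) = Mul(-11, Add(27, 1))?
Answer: Rational(1501, 1511) ≈ 0.99338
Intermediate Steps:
p = -311 (p = Add(-3, Mul(-11, Add(27, 1))) = Add(-3, Mul(-11, 28)) = Add(-3, -308) = -311)
H = -2691 (H = Add(Add(-571, -872), -1248) = Add(-1443, -1248) = -2691)
Mul(Add(p, H), Pow(Add(-64, -2958), -1)) = Mul(Add(-311, -2691), Pow(Add(-64, -2958), -1)) = Mul(-3002, Pow(-3022, -1)) = Mul(-3002, Rational(-1, 3022)) = Rational(1501, 1511)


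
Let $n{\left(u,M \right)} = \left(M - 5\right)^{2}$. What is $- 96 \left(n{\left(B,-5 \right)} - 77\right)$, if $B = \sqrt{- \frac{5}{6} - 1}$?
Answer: $-2208$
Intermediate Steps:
$B = \frac{i \sqrt{66}}{6}$ ($B = \sqrt{\left(-5\right) \frac{1}{6} - 1} = \sqrt{- \frac{5}{6} - 1} = \sqrt{- \frac{11}{6}} = \frac{i \sqrt{66}}{6} \approx 1.354 i$)
$n{\left(u,M \right)} = \left(-5 + M\right)^{2}$
$- 96 \left(n{\left(B,-5 \right)} - 77\right) = - 96 \left(\left(-5 - 5\right)^{2} - 77\right) = - 96 \left(\left(-10\right)^{2} - 77\right) = - 96 \left(100 - 77\right) = \left(-96\right) 23 = -2208$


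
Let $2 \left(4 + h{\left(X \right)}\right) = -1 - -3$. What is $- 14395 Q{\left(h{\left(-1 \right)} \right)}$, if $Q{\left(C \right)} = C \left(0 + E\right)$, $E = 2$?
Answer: $86370$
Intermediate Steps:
$h{\left(X \right)} = -3$ ($h{\left(X \right)} = -4 + \frac{-1 - -3}{2} = -4 + \frac{-1 + 3}{2} = -4 + \frac{1}{2} \cdot 2 = -4 + 1 = -3$)
$Q{\left(C \right)} = 2 C$ ($Q{\left(C \right)} = C \left(0 + 2\right) = C 2 = 2 C$)
$- 14395 Q{\left(h{\left(-1 \right)} \right)} = - 14395 \cdot 2 \left(-3\right) = \left(-14395\right) \left(-6\right) = 86370$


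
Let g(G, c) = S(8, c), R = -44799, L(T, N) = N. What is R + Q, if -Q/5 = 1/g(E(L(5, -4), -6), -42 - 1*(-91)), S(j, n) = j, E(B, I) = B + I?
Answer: -358397/8 ≈ -44800.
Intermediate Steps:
g(G, c) = 8
Q = -5/8 ≈ -0.62500
R + Q = -44799 - 5/8 = -358397/8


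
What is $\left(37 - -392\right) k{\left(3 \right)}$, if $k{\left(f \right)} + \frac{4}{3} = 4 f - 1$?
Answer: $4147$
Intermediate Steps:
$k{\left(f \right)} = - \frac{7}{3} + 4 f$ ($k{\left(f \right)} = - \frac{4}{3} + \left(4 f - 1\right) = - \frac{4}{3} + \left(-1 + 4 f\right) = - \frac{7}{3} + 4 f$)
$\left(37 - -392\right) k{\left(3 \right)} = \left(37 - -392\right) \left(- \frac{7}{3} + 4 \cdot 3\right) = \left(37 + 392\right) \left(- \frac{7}{3} + 12\right) = 429 \cdot \frac{29}{3} = 4147$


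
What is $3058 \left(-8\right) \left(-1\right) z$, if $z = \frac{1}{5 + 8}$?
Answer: $\frac{24464}{13} \approx 1881.8$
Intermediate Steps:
$z = \frac{1}{13} \approx 0.076923$
$3058 \left(-8\right) \left(-1\right) z = 3058 \left(-8\right) \left(-1\right) \frac{1}{13} = 3058 \cdot 8 \cdot \frac{1}{13} = 3058 \cdot \frac{8}{13} = \frac{24464}{13}$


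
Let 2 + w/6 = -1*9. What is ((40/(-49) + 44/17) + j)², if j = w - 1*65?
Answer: 11587876609/693889 ≈ 16700.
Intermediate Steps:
w = -66 (w = -12 + 6*(-1*9) = -12 + 6*(-9) = -12 - 54 = -66)
j = -131 (j = -66 - 1*65 = -66 - 65 = -131)
((40/(-49) + 44/17) + j)² = ((40/(-49) + 44/17) - 131)² = ((40*(-1/49) + 44*(1/17)) - 131)² = ((-40/49 + 44/17) - 131)² = (1476/833 - 131)² = (-107647/833)² = 11587876609/693889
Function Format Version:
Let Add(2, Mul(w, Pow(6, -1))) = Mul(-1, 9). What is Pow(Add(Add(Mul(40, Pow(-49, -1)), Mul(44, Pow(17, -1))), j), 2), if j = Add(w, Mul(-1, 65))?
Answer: Rational(11587876609, 693889) ≈ 16700.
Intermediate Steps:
w = -66 (w = Add(-12, Mul(6, Mul(-1, 9))) = Add(-12, Mul(6, -9)) = Add(-12, -54) = -66)
j = -131 (j = Add(-66, Mul(-1, 65)) = Add(-66, -65) = -131)
Pow(Add(Add(Mul(40, Pow(-49, -1)), Mul(44, Pow(17, -1))), j), 2) = Pow(Add(Add(Mul(40, Pow(-49, -1)), Mul(44, Pow(17, -1))), -131), 2) = Pow(Add(Add(Mul(40, Rational(-1, 49)), Mul(44, Rational(1, 17))), -131), 2) = Pow(Add(Add(Rational(-40, 49), Rational(44, 17)), -131), 2) = Pow(Add(Rational(1476, 833), -131), 2) = Pow(Rational(-107647, 833), 2) = Rational(11587876609, 693889)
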